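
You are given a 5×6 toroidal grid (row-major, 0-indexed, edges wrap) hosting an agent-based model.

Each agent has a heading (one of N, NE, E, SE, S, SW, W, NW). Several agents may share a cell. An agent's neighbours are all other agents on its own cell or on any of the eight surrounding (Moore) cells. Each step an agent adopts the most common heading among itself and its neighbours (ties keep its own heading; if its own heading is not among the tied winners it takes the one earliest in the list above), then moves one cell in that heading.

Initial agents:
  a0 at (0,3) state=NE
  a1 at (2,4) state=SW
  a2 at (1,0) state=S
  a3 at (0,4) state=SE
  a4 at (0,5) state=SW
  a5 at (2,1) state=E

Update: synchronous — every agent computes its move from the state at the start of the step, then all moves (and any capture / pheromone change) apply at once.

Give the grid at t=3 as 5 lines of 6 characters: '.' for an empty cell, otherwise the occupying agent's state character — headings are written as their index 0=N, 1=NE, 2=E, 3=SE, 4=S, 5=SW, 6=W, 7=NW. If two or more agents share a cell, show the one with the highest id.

.5....
......
1...2.
.35...
4.....

t=1: a0@(4,4):NE a1@(3,3):SW a2@(2,0):S a3@(1,5):SE a4@(1,4):SW a5@(2,2):E
t=2: a0@(3,5):NE a1@(4,2):SW a2@(3,0):S a3@(2,0):SE a4@(2,3):SW a5@(2,3):E
t=3: a0@(2,0):NE a1@(0,1):SW a2@(4,0):S a3@(3,1):SE a4@(3,2):SW a5@(2,4):E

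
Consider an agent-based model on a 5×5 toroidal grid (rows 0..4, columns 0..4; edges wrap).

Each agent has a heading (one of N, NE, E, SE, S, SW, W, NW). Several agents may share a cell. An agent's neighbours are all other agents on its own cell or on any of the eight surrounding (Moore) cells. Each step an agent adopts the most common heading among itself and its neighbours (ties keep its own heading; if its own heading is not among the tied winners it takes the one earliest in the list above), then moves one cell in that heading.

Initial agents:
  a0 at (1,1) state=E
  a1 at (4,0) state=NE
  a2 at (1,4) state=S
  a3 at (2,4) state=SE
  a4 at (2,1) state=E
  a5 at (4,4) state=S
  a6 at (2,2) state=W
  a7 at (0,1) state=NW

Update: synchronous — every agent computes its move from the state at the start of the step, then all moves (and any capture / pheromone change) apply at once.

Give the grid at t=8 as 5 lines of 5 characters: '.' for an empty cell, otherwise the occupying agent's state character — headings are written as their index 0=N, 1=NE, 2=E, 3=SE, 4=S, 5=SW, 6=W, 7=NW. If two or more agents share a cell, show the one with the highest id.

t=1: a0@(1,2):E a1@(3,1):NE a2@(2,4):S a3@(3,0):SE a4@(2,2):E a5@(0,4):S a6@(2,3):E a7@(4,0):NW
t=2: a0@(1,3):E a1@(2,2):NE a2@(3,4):S a3@(4,1):SE a4@(2,3):E a5@(1,4):S a6@(2,4):E a7@(3,4):NW
t=3: a0@(1,4):E a1@(2,3):E a2@(3,0):E a3@(0,2):SE a4@(2,4):E a5@(1,0):E a6@(2,0):E a7@(3,0):E
t=4: a0@(1,0):E a1@(2,4):E a2@(3,1):E a3@(1,3):SE a4@(2,0):E a5@(1,1):E a6@(2,1):E a7@(3,1):E
t=5: a0@(1,1):E a1@(2,0):E a2@(3,2):E a3@(2,4):SE a4@(2,1):E a5@(1,2):E a6@(2,2):E a7@(3,2):E
t=6: a0@(1,2):E a1@(2,1):E a2@(3,3):E a3@(3,0):SE a4@(2,2):E a5@(1,3):E a6@(2,3):E a7@(3,3):E
t=7: a0@(1,3):E a1@(2,2):E a2@(3,4):E a3@(4,1):SE a4@(2,3):E a5@(1,4):E a6@(2,4):E a7@(3,4):E
t=8: a0@(1,4):E a1@(2,3):E a2@(3,0):E a3@(0,2):SE a4@(2,4):E a5@(1,0):E a6@(2,0):E a7@(3,0):E

..3..
2...2
2..22
2....
.....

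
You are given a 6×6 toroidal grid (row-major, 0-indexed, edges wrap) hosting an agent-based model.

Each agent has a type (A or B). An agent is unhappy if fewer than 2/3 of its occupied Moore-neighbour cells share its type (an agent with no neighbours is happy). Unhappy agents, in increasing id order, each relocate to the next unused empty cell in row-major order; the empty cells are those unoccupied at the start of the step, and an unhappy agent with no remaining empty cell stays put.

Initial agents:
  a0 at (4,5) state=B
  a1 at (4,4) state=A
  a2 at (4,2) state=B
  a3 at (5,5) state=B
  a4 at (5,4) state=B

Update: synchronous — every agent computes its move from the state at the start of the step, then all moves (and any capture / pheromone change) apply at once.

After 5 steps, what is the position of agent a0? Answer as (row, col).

(4, 5)

t=1: a0@(4,5):B a1@(0,0):A a2@(4,2):B a3@(5,5):B a4@(5,4):B
t=2: a0@(4,5):B a1@(0,1):A a2@(4,2):B a3@(5,5):B a4@(5,4):B
t=3: (unchanged — steady state)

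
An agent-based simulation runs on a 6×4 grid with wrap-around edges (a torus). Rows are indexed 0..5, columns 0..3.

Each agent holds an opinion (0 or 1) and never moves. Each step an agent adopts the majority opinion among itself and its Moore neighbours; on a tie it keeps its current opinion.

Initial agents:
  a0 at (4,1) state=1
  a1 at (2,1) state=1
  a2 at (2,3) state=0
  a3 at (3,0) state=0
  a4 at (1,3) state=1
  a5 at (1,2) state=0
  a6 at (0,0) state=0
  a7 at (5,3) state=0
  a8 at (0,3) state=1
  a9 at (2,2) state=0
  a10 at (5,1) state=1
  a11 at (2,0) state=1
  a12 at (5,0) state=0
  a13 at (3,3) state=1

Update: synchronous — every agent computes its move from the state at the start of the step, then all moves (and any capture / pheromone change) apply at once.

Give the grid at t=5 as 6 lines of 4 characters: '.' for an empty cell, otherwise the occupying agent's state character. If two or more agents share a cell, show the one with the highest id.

t=1: a0@(4,1):1 a1@(2,1):0 a2@(2,3):0 a3@(3,0):1 a4@(1,3):0 a5@(1,2):0 a6@(0,0):0 a7@(5,3):0 a8@(0,3):0 a9@(2,2):0 a10@(5,1):1 a11@(2,0):1 a12@(5,0):0 a13@(3,3):0
t=2: a0@(4,1):1 a1@(2,1):0 a2@(2,3):0 a3@(3,0):1 a4@(1,3):0 a5@(1,2):0 a6@(0,0):0 a7@(5,3):0 a8@(0,3):0 a9@(2,2):0 a10@(5,1):1 a11@(2,0):0 a12@(5,0):0 a13@(3,3):0
t=3: a0@(4,1):1 a1@(2,1):0 a2@(2,3):0 a3@(3,0):0 a4@(1,3):0 a5@(1,2):0 a6@(0,0):0 a7@(5,3):0 a8@(0,3):0 a9@(2,2):0 a10@(5,1):1 a11@(2,0):0 a12@(5,0):0 a13@(3,3):0
t=4: (unchanged — steady state)

0..0
..00
0000
0..0
.1..
01.0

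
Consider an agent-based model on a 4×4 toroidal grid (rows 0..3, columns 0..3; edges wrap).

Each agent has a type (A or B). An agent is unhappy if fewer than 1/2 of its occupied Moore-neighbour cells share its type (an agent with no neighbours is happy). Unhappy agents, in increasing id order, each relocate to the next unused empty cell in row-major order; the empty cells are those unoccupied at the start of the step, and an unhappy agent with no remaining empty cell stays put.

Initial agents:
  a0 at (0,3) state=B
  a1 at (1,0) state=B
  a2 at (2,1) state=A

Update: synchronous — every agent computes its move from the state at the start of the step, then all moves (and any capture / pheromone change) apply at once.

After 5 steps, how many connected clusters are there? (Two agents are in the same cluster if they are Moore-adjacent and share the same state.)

t=1: a0@(0,3):B a1@(1,0):B a2@(0,0):A
t=2: a0@(0,3):B a1@(1,0):B a2@(0,1):A
t=3: a0@(0,3):B a1@(1,0):B a2@(0,0):A
t=4: a0@(0,3):B a1@(1,0):B a2@(0,1):A
t=5: a0@(0,3):B a1@(1,0):B a2@(0,0):A

2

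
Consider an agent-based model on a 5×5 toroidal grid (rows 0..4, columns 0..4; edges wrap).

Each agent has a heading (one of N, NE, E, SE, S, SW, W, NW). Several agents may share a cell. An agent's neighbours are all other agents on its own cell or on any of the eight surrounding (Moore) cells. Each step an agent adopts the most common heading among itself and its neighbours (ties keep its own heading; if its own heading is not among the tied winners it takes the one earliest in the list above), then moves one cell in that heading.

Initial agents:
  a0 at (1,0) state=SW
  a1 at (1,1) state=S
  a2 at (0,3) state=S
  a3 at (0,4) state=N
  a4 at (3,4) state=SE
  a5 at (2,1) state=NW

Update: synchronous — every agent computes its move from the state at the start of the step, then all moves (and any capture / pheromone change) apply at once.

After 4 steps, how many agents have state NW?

t=1: a0@(2,4):SW a1@(2,1):S a2@(1,3):S a3@(4,4):N a4@(4,0):SE a5@(1,0):NW
t=2: a0@(3,3):SW a1@(3,1):S a2@(2,3):S a3@(3,4):N a4@(0,1):SE a5@(0,4):NW
t=3: a0@(4,2):SW a1@(4,1):S a2@(3,3):S a3@(2,4):N a4@(1,2):SE a5@(4,3):NW
t=4: a0@(0,2):S a1@(0,1):S a2@(4,3):S a3@(1,4):N a4@(2,3):SE a5@(3,2):NW

1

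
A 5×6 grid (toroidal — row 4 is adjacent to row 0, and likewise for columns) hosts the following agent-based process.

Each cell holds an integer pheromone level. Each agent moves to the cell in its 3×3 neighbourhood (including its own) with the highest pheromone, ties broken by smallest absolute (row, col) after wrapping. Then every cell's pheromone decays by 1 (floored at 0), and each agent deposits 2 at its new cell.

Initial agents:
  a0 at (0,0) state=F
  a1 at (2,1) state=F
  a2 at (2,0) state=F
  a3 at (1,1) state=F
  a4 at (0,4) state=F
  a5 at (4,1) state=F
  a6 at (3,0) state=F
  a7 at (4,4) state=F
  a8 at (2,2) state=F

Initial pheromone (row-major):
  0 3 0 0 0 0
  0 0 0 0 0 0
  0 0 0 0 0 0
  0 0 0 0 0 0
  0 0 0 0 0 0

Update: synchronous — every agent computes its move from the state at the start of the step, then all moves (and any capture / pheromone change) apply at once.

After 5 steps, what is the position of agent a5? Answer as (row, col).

(0, 1)

t=1: a0@(0,1) a1@(1,0) a2@(1,0) a3@(0,1) a4@(0,3) a5@(0,1) a6@(2,0) a7@(0,3) a8@(1,1) | pheromone: 0 8 0 4 0 0 / 4 2 0 0 0 0 / 2 0 0 0 0 0 / 0 0 0 0 0 0 / 0 0 0 0 0 0
t=2: a0@(0,1) a1@(0,1) a2@(0,1) a3@(0,1) a4@(0,3) a5@(0,1) a6@(1,0) a7@(0,3) a8@(0,1) | pheromone: 0 19 0 7 0 0 / 5 1 0 0 0 0 / 1 0 0 0 0 0 / 0 0 0 0 0 0 / 0 0 0 0 0 0
t=3: a0@(0,1) a1@(0,1) a2@(0,1) a3@(0,1) a4@(0,3) a5@(0,1) a6@(0,1) a7@(0,3) a8@(0,1) | pheromone: 0 32 0 10 0 0 / 4 0 0 0 0 0 / 0 0 0 0 0 0 / 0 0 0 0 0 0 / 0 0 0 0 0 0
t=4: a0@(0,1) a1@(0,1) a2@(0,1) a3@(0,1) a4@(0,3) a5@(0,1) a6@(0,1) a7@(0,3) a8@(0,1) | pheromone: 0 45 0 13 0 0 / 3 0 0 0 0 0 / 0 0 0 0 0 0 / 0 0 0 0 0 0 / 0 0 0 0 0 0
t=5: a0@(0,1) a1@(0,1) a2@(0,1) a3@(0,1) a4@(0,3) a5@(0,1) a6@(0,1) a7@(0,3) a8@(0,1) | pheromone: 0 58 0 16 0 0 / 2 0 0 0 0 0 / 0 0 0 0 0 0 / 0 0 0 0 0 0 / 0 0 0 0 0 0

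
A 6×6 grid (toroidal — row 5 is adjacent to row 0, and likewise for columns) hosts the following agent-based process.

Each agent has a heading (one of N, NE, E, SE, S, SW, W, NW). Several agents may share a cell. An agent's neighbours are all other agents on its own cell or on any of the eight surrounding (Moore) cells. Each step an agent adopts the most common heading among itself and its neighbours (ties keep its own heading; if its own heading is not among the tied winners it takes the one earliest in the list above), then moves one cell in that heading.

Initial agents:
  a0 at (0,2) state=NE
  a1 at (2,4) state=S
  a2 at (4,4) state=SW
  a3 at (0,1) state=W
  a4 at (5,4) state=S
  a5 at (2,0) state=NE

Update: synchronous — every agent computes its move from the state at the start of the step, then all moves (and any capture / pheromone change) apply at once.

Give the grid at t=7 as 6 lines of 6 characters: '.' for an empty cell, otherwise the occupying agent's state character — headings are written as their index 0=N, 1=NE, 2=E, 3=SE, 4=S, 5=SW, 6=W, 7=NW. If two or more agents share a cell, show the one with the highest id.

6...4.
.1....
......
....4.
......
...5..

t=1: a0@(5,3):NE a1@(3,4):S a2@(5,3):SW a3@(0,0):W a4@(0,4):S a5@(1,1):NE
t=2: a0@(4,4):NE a1@(4,4):S a2@(0,2):SW a3@(0,5):W a4@(1,4):S a5@(0,2):NE
t=3: a0@(3,5):NE a1@(5,4):S a2@(1,1):SW a3@(0,4):W a4@(2,4):S a5@(5,3):NE
t=4: a0@(2,0):NE a1@(0,4):S a2@(2,0):SW a3@(0,3):W a4@(3,4):S a5@(4,4):NE
t=5: a0@(1,1):NE a1@(1,4):S a2@(3,5):SW a3@(0,2):W a4@(4,4):S a5@(3,5):NE
t=6: a0@(0,2):NE a1@(2,4):S a2@(4,4):SW a3@(0,1):W a4@(5,4):S a5@(2,0):NE
t=7: a0@(5,3):NE a1@(3,4):S a2@(5,3):SW a3@(0,0):W a4@(0,4):S a5@(1,1):NE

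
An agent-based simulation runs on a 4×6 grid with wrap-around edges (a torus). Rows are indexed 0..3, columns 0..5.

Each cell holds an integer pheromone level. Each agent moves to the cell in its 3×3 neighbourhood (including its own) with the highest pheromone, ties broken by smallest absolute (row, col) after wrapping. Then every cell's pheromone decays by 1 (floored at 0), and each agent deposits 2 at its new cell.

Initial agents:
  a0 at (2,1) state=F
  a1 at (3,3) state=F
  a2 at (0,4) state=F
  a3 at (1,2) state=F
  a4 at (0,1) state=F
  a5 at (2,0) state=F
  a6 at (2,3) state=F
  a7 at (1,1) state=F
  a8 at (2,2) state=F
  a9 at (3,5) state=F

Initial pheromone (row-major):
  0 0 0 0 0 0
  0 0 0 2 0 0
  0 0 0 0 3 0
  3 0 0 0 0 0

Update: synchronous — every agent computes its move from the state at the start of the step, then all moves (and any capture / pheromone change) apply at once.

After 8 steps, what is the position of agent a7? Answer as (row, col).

t=1: a0@(3,0) a1@(2,4) a2@(1,3) a3@(1,3) a4@(3,0) a5@(3,0) a6@(2,4) a7@(0,0) a8@(1,3) a9@(2,4) | pheromone: 2 0 0 0 0 0 / 0 0 0 7 0 0 / 0 0 0 0 8 0 / 8 0 0 0 0 0
t=2: a0@(3,0) a1@(2,4) a2@(2,4) a3@(2,4) a4@(3,0) a5@(3,0) a6@(2,4) a7@(3,0) a8@(2,4) a9@(2,4) | pheromone: 1 0 0 0 0 0 / 0 0 0 6 0 0 / 0 0 0 0 19 0 / 15 0 0 0 0 0
t=3: a0@(3,0) a1@(2,4) a2@(2,4) a3@(2,4) a4@(3,0) a5@(3,0) a6@(2,4) a7@(3,0) a8@(2,4) a9@(2,4) | pheromone: 0 0 0 0 0 0 / 0 0 0 5 0 0 / 0 0 0 0 30 0 / 22 0 0 0 0 0
t=4: a0@(3,0) a1@(2,4) a2@(2,4) a3@(2,4) a4@(3,0) a5@(3,0) a6@(2,4) a7@(3,0) a8@(2,4) a9@(2,4) | pheromone: 0 0 0 0 0 0 / 0 0 0 4 0 0 / 0 0 0 0 41 0 / 29 0 0 0 0 0
t=5: a0@(3,0) a1@(2,4) a2@(2,4) a3@(2,4) a4@(3,0) a5@(3,0) a6@(2,4) a7@(3,0) a8@(2,4) a9@(2,4) | pheromone: 0 0 0 0 0 0 / 0 0 0 3 0 0 / 0 0 0 0 52 0 / 36 0 0 0 0 0
t=6: a0@(3,0) a1@(2,4) a2@(2,4) a3@(2,4) a4@(3,0) a5@(3,0) a6@(2,4) a7@(3,0) a8@(2,4) a9@(2,4) | pheromone: 0 0 0 0 0 0 / 0 0 0 2 0 0 / 0 0 0 0 63 0 / 43 0 0 0 0 0
t=7: a0@(3,0) a1@(2,4) a2@(2,4) a3@(2,4) a4@(3,0) a5@(3,0) a6@(2,4) a7@(3,0) a8@(2,4) a9@(2,4) | pheromone: 0 0 0 0 0 0 / 0 0 0 1 0 0 / 0 0 0 0 74 0 / 50 0 0 0 0 0
t=8: a0@(3,0) a1@(2,4) a2@(2,4) a3@(2,4) a4@(3,0) a5@(3,0) a6@(2,4) a7@(3,0) a8@(2,4) a9@(2,4) | pheromone: 0 0 0 0 0 0 / 0 0 0 0 0 0 / 0 0 0 0 85 0 / 57 0 0 0 0 0

(3, 0)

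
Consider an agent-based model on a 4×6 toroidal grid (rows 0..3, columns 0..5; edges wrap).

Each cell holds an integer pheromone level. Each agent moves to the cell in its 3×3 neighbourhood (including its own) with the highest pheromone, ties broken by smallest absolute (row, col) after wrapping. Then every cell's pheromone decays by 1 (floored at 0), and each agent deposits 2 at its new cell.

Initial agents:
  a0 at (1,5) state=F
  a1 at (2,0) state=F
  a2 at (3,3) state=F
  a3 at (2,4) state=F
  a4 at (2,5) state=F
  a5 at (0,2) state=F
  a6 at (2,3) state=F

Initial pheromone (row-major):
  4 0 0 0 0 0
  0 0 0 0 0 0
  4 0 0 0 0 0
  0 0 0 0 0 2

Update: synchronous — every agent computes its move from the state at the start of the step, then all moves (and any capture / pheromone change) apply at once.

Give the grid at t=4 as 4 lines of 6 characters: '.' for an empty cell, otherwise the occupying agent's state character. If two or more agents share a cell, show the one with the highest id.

t=1: a0@(0,0) a1@(2,0) a2@(0,2) a3@(3,5) a4@(2,0) a5@(0,1) a6@(1,2) | pheromone: 5 2 2 0 0 0 / 0 0 2 0 0 0 / 7 0 0 0 0 0 / 0 0 0 0 0 3
t=2: a0@(0,0) a1@(2,0) a2@(0,1) a3@(2,0) a4@(2,0) a5@(0,0) a6@(0,1) | pheromone: 8 5 1 0 0 0 / 0 0 1 0 0 0 / 12 0 0 0 0 0 / 0 0 0 0 0 2
t=3: a0@(0,0) a1@(2,0) a2@(0,0) a3@(2,0) a4@(2,0) a5@(0,0) a6@(0,0) | pheromone: 15 4 0 0 0 0 / 0 0 0 0 0 0 / 17 0 0 0 0 0 / 0 0 0 0 0 1
t=4: a0@(0,0) a1@(2,0) a2@(0,0) a3@(2,0) a4@(2,0) a5@(0,0) a6@(0,0) | pheromone: 22 3 0 0 0 0 / 0 0 0 0 0 0 / 22 0 0 0 0 0 / 0 0 0 0 0 0

F.....
......
F.....
......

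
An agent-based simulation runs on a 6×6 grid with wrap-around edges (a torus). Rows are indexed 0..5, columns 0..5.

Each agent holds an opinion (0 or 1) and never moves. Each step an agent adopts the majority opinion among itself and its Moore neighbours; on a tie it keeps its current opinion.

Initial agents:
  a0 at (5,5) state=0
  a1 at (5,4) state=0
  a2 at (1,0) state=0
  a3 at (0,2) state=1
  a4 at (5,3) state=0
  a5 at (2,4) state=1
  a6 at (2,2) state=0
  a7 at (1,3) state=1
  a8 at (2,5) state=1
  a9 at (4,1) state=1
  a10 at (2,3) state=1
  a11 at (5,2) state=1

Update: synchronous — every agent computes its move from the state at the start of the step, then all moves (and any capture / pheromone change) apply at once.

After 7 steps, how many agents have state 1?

8

t=1: a0@(5,5):0 a1@(5,4):0 a2@(1,0):0 a3@(0,2):1 a4@(5,3):0 a5@(2,4):1 a6@(2,2):1 a7@(1,3):1 a8@(2,5):1 a9@(4,1):1 a10@(2,3):1 a11@(5,2):1
t=2: (unchanged — steady state)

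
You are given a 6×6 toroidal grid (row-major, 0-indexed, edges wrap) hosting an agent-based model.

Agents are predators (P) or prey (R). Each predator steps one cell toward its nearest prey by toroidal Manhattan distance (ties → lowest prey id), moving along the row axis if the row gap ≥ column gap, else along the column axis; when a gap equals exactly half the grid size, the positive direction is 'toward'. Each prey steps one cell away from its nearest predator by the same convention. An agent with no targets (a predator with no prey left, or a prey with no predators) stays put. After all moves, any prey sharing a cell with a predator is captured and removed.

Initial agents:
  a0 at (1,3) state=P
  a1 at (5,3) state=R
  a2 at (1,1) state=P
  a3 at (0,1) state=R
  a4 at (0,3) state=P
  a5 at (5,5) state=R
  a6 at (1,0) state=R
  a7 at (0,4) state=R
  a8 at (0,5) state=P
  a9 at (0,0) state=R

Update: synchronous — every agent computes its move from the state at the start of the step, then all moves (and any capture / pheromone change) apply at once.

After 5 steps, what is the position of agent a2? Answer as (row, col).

t=1: a0@(0,3):P a1@(4,3):R a2@(0,1):P a3@(5,1):R a4@(5,3):P a5@(4,5):R a6@(1,5):R a7@(0,5):R a8@(5,5):P
t=2: a0@(5,3):P a1@(3,3):R a2@(5,1):P a3@(4,1):R a4@(4,3):P a5@(3,5):R a6@(2,5):R a7@(1,5):R a8@(4,5):P
t=3: a0@(4,3):P a1@(2,3):R a2@(4,1):P a3@(3,1):R a4@(3,3):P a5@(2,5):R a6@(1,5):R a7@(0,5):R a8@(3,5):P
t=4: a0@(3,3):P a1@(1,3):R a2@(3,1):P a3@(2,1):R a4@(2,3):P a5@(1,5):R a6@(0,5):R a7@(5,5):R a8@(2,5):P
t=5: a0@(2,3):P a1@(0,3):R a2@(2,1):P a3@(1,1):R a4@(1,3):P a5@(0,5):R a6@(5,5):R a7@(4,5):R a8@(1,5):P

(2, 1)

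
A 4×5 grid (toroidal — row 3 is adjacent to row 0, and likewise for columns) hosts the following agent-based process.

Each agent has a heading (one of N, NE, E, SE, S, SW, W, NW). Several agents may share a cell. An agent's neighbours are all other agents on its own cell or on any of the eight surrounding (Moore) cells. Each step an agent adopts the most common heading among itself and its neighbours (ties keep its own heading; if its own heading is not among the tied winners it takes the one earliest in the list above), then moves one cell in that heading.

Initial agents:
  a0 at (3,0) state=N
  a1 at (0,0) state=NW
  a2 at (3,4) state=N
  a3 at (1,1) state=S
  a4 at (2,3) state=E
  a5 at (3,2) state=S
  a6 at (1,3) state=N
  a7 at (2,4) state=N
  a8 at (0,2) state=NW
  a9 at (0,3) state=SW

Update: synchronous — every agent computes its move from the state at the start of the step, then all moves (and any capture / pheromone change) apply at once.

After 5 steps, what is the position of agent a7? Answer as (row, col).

t=1: a0@(2,0):N a1@(3,0):N a2@(2,4):N a3@(0,0):NW a4@(1,3):N a5@(0,2):S a6@(0,3):N a7@(1,4):N a8@(1,2):S a9@(3,3):N
t=2: a0@(1,0):N a1@(2,0):N a2@(1,4):N a3@(3,0):N a4@(0,3):N a5@(3,2):N a6@(3,3):N a7@(0,4):N a8@(2,2):S a9@(2,3):N
t=3: a0@(0,0):N a1@(1,0):N a2@(0,4):N a3@(2,0):N a4@(3,3):N a5@(2,2):N a6@(2,3):N a7@(3,4):N a8@(1,2):N a9@(1,3):N
t=4: a0@(3,0):N a1@(0,0):N a2@(3,4):N a3@(1,0):N a4@(2,3):N a5@(1,2):N a6@(1,3):N a7@(2,4):N a8@(0,2):N a9@(0,3):N
t=5: a0@(2,0):N a1@(3,0):N a2@(2,4):N a3@(0,0):N a4@(1,3):N a5@(0,2):N a6@(0,3):N a7@(1,4):N a8@(3,2):N a9@(3,3):N

(1, 4)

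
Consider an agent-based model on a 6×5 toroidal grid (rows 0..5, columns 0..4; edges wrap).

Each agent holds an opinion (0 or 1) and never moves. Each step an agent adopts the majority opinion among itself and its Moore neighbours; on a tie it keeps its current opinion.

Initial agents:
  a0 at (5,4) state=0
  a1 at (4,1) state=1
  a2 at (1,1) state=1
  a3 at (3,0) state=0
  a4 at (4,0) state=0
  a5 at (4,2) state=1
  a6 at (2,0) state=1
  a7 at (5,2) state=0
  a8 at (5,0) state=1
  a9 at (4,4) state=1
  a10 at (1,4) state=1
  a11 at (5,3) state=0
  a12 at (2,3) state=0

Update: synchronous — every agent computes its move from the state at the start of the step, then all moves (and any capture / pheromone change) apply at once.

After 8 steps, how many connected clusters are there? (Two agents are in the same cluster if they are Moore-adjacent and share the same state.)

3

t=1: a0@(5,4):0 a1@(4,1):1 a2@(1,1):1 a3@(3,0):1 a4@(4,0):0 a5@(4,2):1 a6@(2,0):1 a7@(5,2):0 a8@(5,0):1 a9@(4,4):0 a10@(1,4):1 a11@(5,3):0 a12@(2,3):0
t=2: a0@(5,4):0 a1@(4,1):1 a2@(1,1):1 a3@(3,0):1 a4@(4,0):0 a5@(4,2):1 a6@(2,0):1 a7@(5,2):0 a8@(5,0):0 a9@(4,4):0 a10@(1,4):1 a11@(5,3):0 a12@(2,3):0
t=3: (unchanged — steady state)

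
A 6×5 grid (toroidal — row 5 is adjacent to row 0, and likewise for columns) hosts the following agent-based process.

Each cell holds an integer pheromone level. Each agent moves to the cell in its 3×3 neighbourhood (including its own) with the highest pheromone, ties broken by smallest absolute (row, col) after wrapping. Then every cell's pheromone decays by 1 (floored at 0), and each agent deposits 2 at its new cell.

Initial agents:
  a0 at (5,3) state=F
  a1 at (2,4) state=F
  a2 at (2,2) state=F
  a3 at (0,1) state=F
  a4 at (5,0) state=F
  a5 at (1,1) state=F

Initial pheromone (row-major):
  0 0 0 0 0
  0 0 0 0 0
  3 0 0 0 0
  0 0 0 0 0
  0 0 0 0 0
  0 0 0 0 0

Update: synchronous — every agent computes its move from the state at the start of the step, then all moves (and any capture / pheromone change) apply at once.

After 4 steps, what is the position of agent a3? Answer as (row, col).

(0, 0)

t=1: a0@(0,2) a1@(2,0) a2@(1,1) a3@(0,0) a4@(0,0) a5@(2,0) | pheromone: 4 0 2 0 0 / 0 2 0 0 0 / 6 0 0 0 0 / 0 0 0 0 0 / 0 0 0 0 0 / 0 0 0 0 0
t=2: a0@(0,2) a1@(2,0) a2@(2,0) a3@(0,0) a4@(0,0) a5@(2,0) | pheromone: 7 0 3 0 0 / 0 1 0 0 0 / 11 0 0 0 0 / 0 0 0 0 0 / 0 0 0 0 0 / 0 0 0 0 0
t=3: a0@(0,2) a1@(2,0) a2@(2,0) a3@(0,0) a4@(0,0) a5@(2,0) | pheromone: 10 0 4 0 0 / 0 0 0 0 0 / 16 0 0 0 0 / 0 0 0 0 0 / 0 0 0 0 0 / 0 0 0 0 0
t=4: a0@(0,2) a1@(2,0) a2@(2,0) a3@(0,0) a4@(0,0) a5@(2,0) | pheromone: 13 0 5 0 0 / 0 0 0 0 0 / 21 0 0 0 0 / 0 0 0 0 0 / 0 0 0 0 0 / 0 0 0 0 0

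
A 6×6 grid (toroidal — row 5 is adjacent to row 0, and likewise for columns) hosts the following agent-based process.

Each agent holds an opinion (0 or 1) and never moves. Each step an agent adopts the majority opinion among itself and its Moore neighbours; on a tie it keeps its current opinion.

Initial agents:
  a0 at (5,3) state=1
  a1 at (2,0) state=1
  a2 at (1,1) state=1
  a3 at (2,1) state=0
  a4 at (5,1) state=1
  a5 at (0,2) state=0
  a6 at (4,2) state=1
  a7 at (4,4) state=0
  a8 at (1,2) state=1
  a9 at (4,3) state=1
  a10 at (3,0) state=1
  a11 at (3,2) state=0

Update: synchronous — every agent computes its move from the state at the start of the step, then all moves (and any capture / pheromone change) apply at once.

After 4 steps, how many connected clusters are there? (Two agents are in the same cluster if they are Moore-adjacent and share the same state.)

1

t=1: a0@(5,3):1 a1@(2,0):1 a2@(1,1):1 a3@(2,1):1 a4@(5,1):1 a5@(0,2):1 a6@(4,2):1 a7@(4,4):1 a8@(1,2):1 a9@(4,3):1 a10@(3,0):1 a11@(3,2):0
t=2: a0@(5,3):1 a1@(2,0):1 a2@(1,1):1 a3@(2,1):1 a4@(5,1):1 a5@(0,2):1 a6@(4,2):1 a7@(4,4):1 a8@(1,2):1 a9@(4,3):1 a10@(3,0):1 a11@(3,2):1
t=3: (unchanged — steady state)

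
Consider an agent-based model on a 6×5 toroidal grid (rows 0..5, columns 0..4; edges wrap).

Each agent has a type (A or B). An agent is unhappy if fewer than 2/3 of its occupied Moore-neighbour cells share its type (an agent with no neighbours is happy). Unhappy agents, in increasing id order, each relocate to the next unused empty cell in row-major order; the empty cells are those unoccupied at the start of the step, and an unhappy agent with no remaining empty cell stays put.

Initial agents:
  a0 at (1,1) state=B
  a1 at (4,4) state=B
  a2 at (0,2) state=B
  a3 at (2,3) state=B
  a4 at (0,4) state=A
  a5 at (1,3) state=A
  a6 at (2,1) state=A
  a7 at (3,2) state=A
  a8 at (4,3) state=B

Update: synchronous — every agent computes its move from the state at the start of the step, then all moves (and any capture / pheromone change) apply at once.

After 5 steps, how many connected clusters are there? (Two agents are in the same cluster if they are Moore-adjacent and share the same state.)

3

t=1: a0@(0,0):B a1@(4,4):B a2@(0,1):B a3@(0,3):B a4@(0,4):A a5@(1,0):A a6@(1,2):A a7@(1,4):A a8@(2,0):B
t=2: a0@(0,2):B a1@(4,4):B a2@(1,1):B a3@(1,3):B a4@(2,1):A a5@(2,2):A a6@(2,3):A a7@(2,4):A a8@(3,0):B
t=3: a0@(0,2):B a1@(4,4):B a2@(0,0):B a3@(0,1):B a4@(0,3):A a5@(0,4):A a6@(2,3):A a7@(1,0):A a8@(1,2):B
t=4: a0@(0,2):B a1@(4,4):B a2@(1,1):B a3@(0,1):B a4@(1,3):A a5@(0,4):A a6@(1,4):A a7@(2,0):A a8@(2,1):B
t=5: a0@(0,2):B a1@(4,4):B a2@(1,1):B a3@(0,1):B a4@(1,3):A a5@(0,4):A a6@(1,4):A a7@(0,0):A a8@(0,3):B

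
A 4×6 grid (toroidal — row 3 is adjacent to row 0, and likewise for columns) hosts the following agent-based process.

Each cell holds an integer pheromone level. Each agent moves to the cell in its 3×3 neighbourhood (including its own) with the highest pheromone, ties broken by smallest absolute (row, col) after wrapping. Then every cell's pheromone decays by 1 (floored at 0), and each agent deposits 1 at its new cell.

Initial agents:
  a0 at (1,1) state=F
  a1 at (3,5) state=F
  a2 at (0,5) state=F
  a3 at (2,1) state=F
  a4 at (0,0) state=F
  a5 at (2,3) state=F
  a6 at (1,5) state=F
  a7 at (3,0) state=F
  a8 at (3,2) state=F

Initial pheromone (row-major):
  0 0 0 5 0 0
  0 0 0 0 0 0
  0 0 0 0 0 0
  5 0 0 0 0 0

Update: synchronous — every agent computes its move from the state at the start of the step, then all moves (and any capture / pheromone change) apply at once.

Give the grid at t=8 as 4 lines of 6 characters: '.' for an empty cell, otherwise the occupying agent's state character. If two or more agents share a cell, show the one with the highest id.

...F..
......
......
F.....

t=1: a0@(0,0) a1@(3,0) a2@(3,0) a3@(3,0) a4@(3,0) a5@(1,2) a6@(0,0) a7@(3,0) a8@(0,3) | pheromone: 2 0 0 5 0 0 / 0 0 1 0 0 0 / 0 0 0 0 0 0 / 9 0 0 0 0 0
t=2: a0@(3,0) a1@(3,0) a2@(3,0) a3@(3,0) a4@(3,0) a5@(0,3) a6@(3,0) a7@(3,0) a8@(0,3) | pheromone: 1 0 0 6 0 0 / 0 0 0 0 0 0 / 0 0 0 0 0 0 / 15 0 0 0 0 0
t=3: a0@(3,0) a1@(3,0) a2@(3,0) a3@(3,0) a4@(3,0) a5@(0,3) a6@(3,0) a7@(3,0) a8@(0,3) | pheromone: 0 0 0 7 0 0 / 0 0 0 0 0 0 / 0 0 0 0 0 0 / 21 0 0 0 0 0
t=4: a0@(3,0) a1@(3,0) a2@(3,0) a3@(3,0) a4@(3,0) a5@(0,3) a6@(3,0) a7@(3,0) a8@(0,3) | pheromone: 0 0 0 8 0 0 / 0 0 0 0 0 0 / 0 0 0 0 0 0 / 27 0 0 0 0 0
t=5: a0@(3,0) a1@(3,0) a2@(3,0) a3@(3,0) a4@(3,0) a5@(0,3) a6@(3,0) a7@(3,0) a8@(0,3) | pheromone: 0 0 0 9 0 0 / 0 0 0 0 0 0 / 0 0 0 0 0 0 / 33 0 0 0 0 0
t=6: a0@(3,0) a1@(3,0) a2@(3,0) a3@(3,0) a4@(3,0) a5@(0,3) a6@(3,0) a7@(3,0) a8@(0,3) | pheromone: 0 0 0 10 0 0 / 0 0 0 0 0 0 / 0 0 0 0 0 0 / 39 0 0 0 0 0
t=7: a0@(3,0) a1@(3,0) a2@(3,0) a3@(3,0) a4@(3,0) a5@(0,3) a6@(3,0) a7@(3,0) a8@(0,3) | pheromone: 0 0 0 11 0 0 / 0 0 0 0 0 0 / 0 0 0 0 0 0 / 45 0 0 0 0 0
t=8: a0@(3,0) a1@(3,0) a2@(3,0) a3@(3,0) a4@(3,0) a5@(0,3) a6@(3,0) a7@(3,0) a8@(0,3) | pheromone: 0 0 0 12 0 0 / 0 0 0 0 0 0 / 0 0 0 0 0 0 / 51 0 0 0 0 0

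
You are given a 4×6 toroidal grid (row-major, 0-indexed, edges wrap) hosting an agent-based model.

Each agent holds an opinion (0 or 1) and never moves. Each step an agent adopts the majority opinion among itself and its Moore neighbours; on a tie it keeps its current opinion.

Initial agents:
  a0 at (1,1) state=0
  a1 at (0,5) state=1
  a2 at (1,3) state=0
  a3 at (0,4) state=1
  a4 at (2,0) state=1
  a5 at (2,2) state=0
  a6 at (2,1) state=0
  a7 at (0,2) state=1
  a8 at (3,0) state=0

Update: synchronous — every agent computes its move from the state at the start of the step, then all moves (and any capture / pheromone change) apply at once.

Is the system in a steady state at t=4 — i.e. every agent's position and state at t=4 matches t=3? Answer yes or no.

t=1: a0@(1,1):0 a1@(0,5):1 a2@(1,3):0 a3@(0,4):1 a4@(2,0):0 a5@(2,2):0 a6@(2,1):0 a7@(0,2):0 a8@(3,0):0
t=2: (unchanged — steady state)

yes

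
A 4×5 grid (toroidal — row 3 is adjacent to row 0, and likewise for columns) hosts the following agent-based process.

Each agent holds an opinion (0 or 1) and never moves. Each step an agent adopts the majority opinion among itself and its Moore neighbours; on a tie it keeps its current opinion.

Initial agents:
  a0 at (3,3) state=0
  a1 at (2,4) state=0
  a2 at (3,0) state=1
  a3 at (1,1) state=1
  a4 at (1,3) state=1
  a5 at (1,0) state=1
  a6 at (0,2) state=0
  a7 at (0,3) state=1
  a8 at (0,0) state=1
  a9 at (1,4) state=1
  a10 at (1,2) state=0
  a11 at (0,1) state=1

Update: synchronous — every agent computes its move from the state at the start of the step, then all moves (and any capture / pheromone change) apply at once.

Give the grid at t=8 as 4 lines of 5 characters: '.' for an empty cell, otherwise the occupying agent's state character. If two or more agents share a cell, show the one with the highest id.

t=1: a0@(3,3):0 a1@(2,4):1 a2@(3,0):1 a3@(1,1):1 a4@(1,3):1 a5@(1,0):1 a6@(0,2):1 a7@(0,3):1 a8@(0,0):1 a9@(1,4):1 a10@(1,2):1 a11@(0,1):1
t=2: a0@(3,3):1 a1@(2,4):1 a2@(3,0):1 a3@(1,1):1 a4@(1,3):1 a5@(1,0):1 a6@(0,2):1 a7@(0,3):1 a8@(0,0):1 a9@(1,4):1 a10@(1,2):1 a11@(0,1):1
t=3: (unchanged — steady state)

1111.
11111
....1
1..1.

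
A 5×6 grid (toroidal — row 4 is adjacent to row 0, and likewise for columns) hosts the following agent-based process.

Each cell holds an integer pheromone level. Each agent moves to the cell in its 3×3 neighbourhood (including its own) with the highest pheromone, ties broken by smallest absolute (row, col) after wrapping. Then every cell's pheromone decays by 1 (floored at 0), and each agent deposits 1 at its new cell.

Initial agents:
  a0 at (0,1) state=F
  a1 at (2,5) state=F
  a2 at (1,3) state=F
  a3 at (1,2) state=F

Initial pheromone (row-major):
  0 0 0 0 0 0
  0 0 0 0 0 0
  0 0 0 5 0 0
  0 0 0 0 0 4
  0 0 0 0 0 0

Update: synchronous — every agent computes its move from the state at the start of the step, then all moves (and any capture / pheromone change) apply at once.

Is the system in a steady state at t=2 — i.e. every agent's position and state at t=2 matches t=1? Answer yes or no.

t=1: a0@(0,0) a1@(3,5) a2@(2,3) a3@(2,3) | pheromone: 1 0 0 0 0 0 / 0 0 0 0 0 0 / 0 0 0 6 0 0 / 0 0 0 0 0 4 / 0 0 0 0 0 0
t=2: a0@(0,0) a1@(3,5) a2@(2,3) a3@(2,3) | pheromone: 1 0 0 0 0 0 / 0 0 0 0 0 0 / 0 0 0 7 0 0 / 0 0 0 0 0 4 / 0 0 0 0 0 0

yes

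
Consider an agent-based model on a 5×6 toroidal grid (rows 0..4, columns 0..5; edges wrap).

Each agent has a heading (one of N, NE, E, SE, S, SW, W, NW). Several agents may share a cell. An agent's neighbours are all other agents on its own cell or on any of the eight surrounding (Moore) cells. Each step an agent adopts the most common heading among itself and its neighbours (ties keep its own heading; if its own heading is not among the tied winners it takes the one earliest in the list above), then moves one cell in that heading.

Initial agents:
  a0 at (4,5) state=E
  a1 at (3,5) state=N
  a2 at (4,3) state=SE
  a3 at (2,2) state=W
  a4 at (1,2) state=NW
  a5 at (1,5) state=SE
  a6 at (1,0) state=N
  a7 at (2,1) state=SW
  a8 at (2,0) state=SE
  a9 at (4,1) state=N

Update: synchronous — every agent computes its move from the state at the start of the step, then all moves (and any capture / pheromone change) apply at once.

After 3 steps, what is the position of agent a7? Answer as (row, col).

(0, 2)

t=1: a0@(4,0):E a1@(2,5):N a2@(0,4):SE a3@(2,1):W a4@(0,1):NW a5@(2,0):SE a6@(2,1):SE a7@(3,0):SW a8@(3,1):SE a9@(3,1):N
t=2: a0@(4,1):E a1@(1,5):N a2@(1,5):SE a3@(3,2):SE a4@(4,0):NW a5@(3,1):SE a6@(3,2):SE a7@(4,1):SE a8@(4,2):SE a9@(4,2):SE
t=3: a0@(0,2):SE a1@(0,5):N a2@(2,0):SE a3@(4,3):SE a4@(0,1):SE a5@(4,2):SE a6@(4,3):SE a7@(0,2):SE a8@(0,3):SE a9@(0,3):SE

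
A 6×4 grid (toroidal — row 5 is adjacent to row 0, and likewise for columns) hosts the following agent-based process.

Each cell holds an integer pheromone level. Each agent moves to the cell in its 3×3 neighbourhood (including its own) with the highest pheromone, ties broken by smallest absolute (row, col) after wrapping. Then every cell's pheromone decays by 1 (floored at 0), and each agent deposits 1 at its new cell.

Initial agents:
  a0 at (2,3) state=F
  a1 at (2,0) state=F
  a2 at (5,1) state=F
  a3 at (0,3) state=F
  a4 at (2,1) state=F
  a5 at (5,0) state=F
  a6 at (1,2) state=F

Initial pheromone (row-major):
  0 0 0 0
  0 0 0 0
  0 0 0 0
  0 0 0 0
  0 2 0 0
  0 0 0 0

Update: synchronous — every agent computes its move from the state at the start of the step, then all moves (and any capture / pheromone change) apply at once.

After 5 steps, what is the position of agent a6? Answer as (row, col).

t=1: a0@(1,0) a1@(1,0) a2@(4,1) a3@(0,0) a4@(1,0) a5@(4,1) a6@(0,1) | pheromone: 1 1 0 0 / 3 0 0 0 / 0 0 0 0 / 0 0 0 0 / 0 3 0 0 / 0 0 0 0
t=2: a0@(1,0) a1@(1,0) a2@(4,1) a3@(1,0) a4@(1,0) a5@(4,1) a6@(1,0) | pheromone: 0 0 0 0 / 7 0 0 0 / 0 0 0 0 / 0 0 0 0 / 0 4 0 0 / 0 0 0 0
t=3: a0@(1,0) a1@(1,0) a2@(4,1) a3@(1,0) a4@(1,0) a5@(4,1) a6@(1,0) | pheromone: 0 0 0 0 / 11 0 0 0 / 0 0 0 0 / 0 0 0 0 / 0 5 0 0 / 0 0 0 0
t=4: a0@(1,0) a1@(1,0) a2@(4,1) a3@(1,0) a4@(1,0) a5@(4,1) a6@(1,0) | pheromone: 0 0 0 0 / 15 0 0 0 / 0 0 0 0 / 0 0 0 0 / 0 6 0 0 / 0 0 0 0
t=5: a0@(1,0) a1@(1,0) a2@(4,1) a3@(1,0) a4@(1,0) a5@(4,1) a6@(1,0) | pheromone: 0 0 0 0 / 19 0 0 0 / 0 0 0 0 / 0 0 0 0 / 0 7 0 0 / 0 0 0 0

(1, 0)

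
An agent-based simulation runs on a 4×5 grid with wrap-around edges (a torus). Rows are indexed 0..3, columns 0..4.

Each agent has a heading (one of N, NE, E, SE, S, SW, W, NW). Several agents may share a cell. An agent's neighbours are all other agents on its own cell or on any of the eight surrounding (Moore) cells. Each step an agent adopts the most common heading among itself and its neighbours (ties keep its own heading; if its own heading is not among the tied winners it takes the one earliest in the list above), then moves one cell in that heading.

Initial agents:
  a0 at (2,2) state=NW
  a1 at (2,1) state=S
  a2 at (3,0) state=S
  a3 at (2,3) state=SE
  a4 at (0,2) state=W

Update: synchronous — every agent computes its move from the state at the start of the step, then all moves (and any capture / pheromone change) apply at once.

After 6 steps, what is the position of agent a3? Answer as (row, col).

(0, 0)

t=1: a0@(1,1):NW a1@(3,1):S a2@(0,0):S a3@(3,4):SE a4@(0,1):W
t=2: a0@(0,0):NW a1@(0,1):S a2@(1,0):S a3@(0,0):SE a4@(1,1):S
t=3: a0@(1,0):S a1@(1,1):S a2@(2,0):S a3@(1,0):S a4@(2,1):S
t=4: a0@(2,0):S a1@(2,1):S a2@(3,0):S a3@(2,0):S a4@(3,1):S
t=5: a0@(3,0):S a1@(3,1):S a2@(0,0):S a3@(3,0):S a4@(0,1):S
t=6: a0@(0,0):S a1@(0,1):S a2@(1,0):S a3@(0,0):S a4@(1,1):S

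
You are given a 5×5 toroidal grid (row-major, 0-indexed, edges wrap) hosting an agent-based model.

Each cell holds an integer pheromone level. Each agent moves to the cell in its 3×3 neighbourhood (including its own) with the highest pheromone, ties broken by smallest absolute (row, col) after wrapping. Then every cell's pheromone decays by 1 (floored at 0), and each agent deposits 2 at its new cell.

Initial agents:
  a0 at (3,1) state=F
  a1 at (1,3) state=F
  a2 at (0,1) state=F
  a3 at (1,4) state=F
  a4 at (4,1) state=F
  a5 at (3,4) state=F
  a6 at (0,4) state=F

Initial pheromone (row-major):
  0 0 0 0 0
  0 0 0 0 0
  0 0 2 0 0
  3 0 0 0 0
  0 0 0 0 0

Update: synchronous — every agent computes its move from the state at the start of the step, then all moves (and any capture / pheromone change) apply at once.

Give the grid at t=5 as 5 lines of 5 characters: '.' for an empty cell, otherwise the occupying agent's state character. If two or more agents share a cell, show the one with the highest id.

F....
.....
..F..
F....
.....

t=1: a0@(3,0) a1@(2,2) a2@(0,0) a3@(0,0) a4@(3,0) a5@(3,0) a6@(0,0) | pheromone: 6 0 0 0 0 / 0 0 0 0 0 / 0 0 3 0 0 / 8 0 0 0 0 / 0 0 0 0 0
t=2: a0@(3,0) a1@(2,2) a2@(0,0) a3@(0,0) a4@(3,0) a5@(3,0) a6@(0,0) | pheromone: 11 0 0 0 0 / 0 0 0 0 0 / 0 0 4 0 0 / 13 0 0 0 0 / 0 0 0 0 0
t=3: a0@(3,0) a1@(2,2) a2@(0,0) a3@(0,0) a4@(3,0) a5@(3,0) a6@(0,0) | pheromone: 16 0 0 0 0 / 0 0 0 0 0 / 0 0 5 0 0 / 18 0 0 0 0 / 0 0 0 0 0
t=4: a0@(3,0) a1@(2,2) a2@(0,0) a3@(0,0) a4@(3,0) a5@(3,0) a6@(0,0) | pheromone: 21 0 0 0 0 / 0 0 0 0 0 / 0 0 6 0 0 / 23 0 0 0 0 / 0 0 0 0 0
t=5: a0@(3,0) a1@(2,2) a2@(0,0) a3@(0,0) a4@(3,0) a5@(3,0) a6@(0,0) | pheromone: 26 0 0 0 0 / 0 0 0 0 0 / 0 0 7 0 0 / 28 0 0 0 0 / 0 0 0 0 0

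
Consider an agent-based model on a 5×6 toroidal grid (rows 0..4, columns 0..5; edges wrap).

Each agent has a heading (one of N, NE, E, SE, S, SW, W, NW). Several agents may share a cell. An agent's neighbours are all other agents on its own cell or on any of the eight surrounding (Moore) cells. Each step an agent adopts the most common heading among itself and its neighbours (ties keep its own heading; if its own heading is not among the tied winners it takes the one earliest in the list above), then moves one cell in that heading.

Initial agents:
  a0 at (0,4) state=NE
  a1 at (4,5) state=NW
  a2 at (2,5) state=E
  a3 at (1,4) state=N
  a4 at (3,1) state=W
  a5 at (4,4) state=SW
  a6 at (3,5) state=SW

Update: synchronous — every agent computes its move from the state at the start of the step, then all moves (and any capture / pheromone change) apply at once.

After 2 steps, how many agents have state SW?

5

t=1: a0@(4,5):NE a1@(0,4):SW a2@(2,0):E a3@(0,4):N a4@(3,0):W a5@(0,3):SW a6@(4,4):SW
t=2: a0@(0,4):SW a1@(1,3):SW a2@(2,1):E a3@(1,3):SW a4@(3,5):W a5@(1,2):SW a6@(0,3):SW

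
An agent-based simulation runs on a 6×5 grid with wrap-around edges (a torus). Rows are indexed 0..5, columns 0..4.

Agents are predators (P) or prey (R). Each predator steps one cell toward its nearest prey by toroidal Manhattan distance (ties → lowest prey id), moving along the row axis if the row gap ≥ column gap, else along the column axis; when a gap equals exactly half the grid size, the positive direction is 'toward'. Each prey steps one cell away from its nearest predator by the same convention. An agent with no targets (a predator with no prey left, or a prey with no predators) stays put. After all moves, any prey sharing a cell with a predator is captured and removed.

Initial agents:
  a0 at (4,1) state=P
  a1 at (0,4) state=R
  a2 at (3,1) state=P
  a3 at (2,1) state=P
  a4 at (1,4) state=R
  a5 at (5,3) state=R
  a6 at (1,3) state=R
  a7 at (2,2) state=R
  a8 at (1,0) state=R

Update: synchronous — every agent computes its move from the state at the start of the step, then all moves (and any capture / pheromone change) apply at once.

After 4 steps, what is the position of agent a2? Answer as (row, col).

t=1: a0@(4,2):P a1@(1,4):R a2@(2,1):P a3@(2,2):P a4@(1,3):R a5@(5,4):R a6@(1,4):R a7@(2,3):R a8@(0,0):R
t=2: a0@(4,3):P a1@(1,3):R a2@(2,2):P a3@(2,3):P a4@(0,3):R a5@(5,0):R a6@(1,3):R a7@(2,4):R a8@(5,0):R
t=3: a0@(5,3):P a1@(0,3):R a2@(1,2):P a3@(1,3):P a5@(5,1):R a6@(0,3):R a7@(2,0):R a8@(5,1):R
t=4: a0@(0,3):P a1@(1,3):R a2@(0,2):P a3@(0,3):P a5@(5,0):R a6@(1,3):R a7@(2,4):R a8@(5,0):R

(0, 2)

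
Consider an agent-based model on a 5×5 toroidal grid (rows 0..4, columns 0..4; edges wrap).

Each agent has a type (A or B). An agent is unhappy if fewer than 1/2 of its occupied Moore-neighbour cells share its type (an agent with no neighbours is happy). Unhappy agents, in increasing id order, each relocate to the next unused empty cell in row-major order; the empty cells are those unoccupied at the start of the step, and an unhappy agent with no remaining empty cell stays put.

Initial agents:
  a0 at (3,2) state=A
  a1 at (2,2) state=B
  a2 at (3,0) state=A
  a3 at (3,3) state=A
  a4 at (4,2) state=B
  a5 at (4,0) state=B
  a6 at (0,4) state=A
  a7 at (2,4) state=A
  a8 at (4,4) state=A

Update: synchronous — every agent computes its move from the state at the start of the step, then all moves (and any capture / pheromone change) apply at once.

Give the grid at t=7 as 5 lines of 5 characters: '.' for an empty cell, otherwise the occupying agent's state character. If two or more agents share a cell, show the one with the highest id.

ABBBA
.....
....A
A..A.
....A

t=1: a0@(0,0):A a1@(0,1):B a2@(3,0):A a3@(3,3):A a4@(0,2):B a5@(0,3):B a6@(0,4):A a7@(2,4):A a8@(4,4):A
t=2: a0@(0,0):A a1@(0,1):B a2@(3,0):A a3@(3,3):A a4@(0,2):B a5@(1,0):B a6@(0,4):A a7@(2,4):A a8@(4,4):A
t=3: a0@(0,0):A a1@(0,1):B a2@(3,0):A a3@(3,3):A a4@(0,2):B a5@(0,3):B a6@(0,4):A a7@(2,4):A a8@(4,4):A
t=4: a0@(0,0):A a1@(0,1):B a2@(3,0):A a3@(3,3):A a4@(0,2):B a5@(1,0):B a6@(0,4):A a7@(2,4):A a8@(4,4):A
t=5: a0@(0,0):A a1@(0,1):B a2@(3,0):A a3@(3,3):A a4@(0,2):B a5@(0,3):B a6@(0,4):A a7@(2,4):A a8@(4,4):A
t=6: a0@(0,0):A a1@(0,1):B a2@(3,0):A a3@(3,3):A a4@(0,2):B a5@(1,0):B a6@(0,4):A a7@(2,4):A a8@(4,4):A
t=7: a0@(0,0):A a1@(0,1):B a2@(3,0):A a3@(3,3):A a4@(0,2):B a5@(0,3):B a6@(0,4):A a7@(2,4):A a8@(4,4):A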